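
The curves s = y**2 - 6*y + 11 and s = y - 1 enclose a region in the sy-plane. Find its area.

1/6

Both boundary curves give s as a function of y, so integrate with respect to y. Setting them equal: y**2 - 7*y + 12 = 0, i.e. (y - 4)*(y - 3) = 0, so they meet at y = 3, 4.
For y in [3, 4], s = y**2 - 6*y + 11 is on the left; area = ∫[3,4] (-(y**2 - 7*y + 12)) dy = 1/6.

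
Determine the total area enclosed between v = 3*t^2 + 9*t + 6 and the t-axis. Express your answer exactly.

The curve meets the t-axis where 3*t^2 + 9*t + 6 = 0, i.e. 3*(t + 1)*(t + 2) = 0, at t = -2, -1.
On [-2, -1] the curve lies below the axis; ∫[-2,-1] (3*t^2 + 9*t + 6) dt = -1/2, giving area 1/2.

1/2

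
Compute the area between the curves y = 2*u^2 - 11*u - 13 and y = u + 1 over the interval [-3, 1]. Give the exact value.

64

The difference (2*u^2 - 11*u - 13) - (u + 1) = 2*u^2 - 12*u - 14 changes sign at u = -1 inside [-3, 1], so split the integral there.
∫[-3,-1] (2*u^2 - 12*u - 14) du = 112/3.
∫[-1,1] (2*u^2 - 12*u - 14) du = -80/3; the area of that piece is 80/3.
Total area = 112/3 + 80/3 = 64.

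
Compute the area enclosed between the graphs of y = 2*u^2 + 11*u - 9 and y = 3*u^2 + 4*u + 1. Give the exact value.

Set the curves equal: 2*u^2 + 11*u - 9 = 3*u^2 + 4*u + 1, so -u^2 + 7*u - 10 = 0, which factors as -(u - 5)*(u - 2) = 0. The curves meet at u = 2, 5.
On [2, 5], y = 2*u^2 + 11*u - 9 is on top; that piece has area ∫[2,5] (-u^2 + 7*u - 10) du = 9/2.

9/2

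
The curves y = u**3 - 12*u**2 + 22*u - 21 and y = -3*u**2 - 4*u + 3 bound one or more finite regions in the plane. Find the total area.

Set the curves equal: u**3 - 12*u**2 + 22*u - 21 = -3*u**2 - 4*u + 3, so u**3 - 9*u**2 + 26*u - 24 = 0, which factors as (u - 4)*(u - 3)*(u - 2) = 0. The curves meet at u = 2, 3, 4.
On [2, 3], y = u**3 - 12*u**2 + 22*u - 21 is on top; that piece has area ∫[2,3] (u**3 - 9*u**2 + 26*u - 24) du = 1/4.
On [3, 4], y = -3*u**2 - 4*u + 3 is on top; that piece has area ∫[3,4] (-(u**3 - 9*u**2 + 26*u - 24)) du = 1/4.
Total enclosed area = 1/4 + 1/4 = 1/2.

1/2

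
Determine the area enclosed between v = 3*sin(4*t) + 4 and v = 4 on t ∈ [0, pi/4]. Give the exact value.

3/2

On [0, pi/4], (3*sin(4*t) + 4) - (4) = 3*sin(4*t) is ≥ 0 throughout, so the area is a single integral of |3*sin(4*t)|.
∫[0,pi/4] (3*sin(4*t)) dt = 3/2.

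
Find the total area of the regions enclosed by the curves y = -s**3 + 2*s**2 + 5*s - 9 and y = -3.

253/12

Set the curves equal: -s**3 + 2*s**2 + 5*s - 9 = -3, so -s**3 + 2*s**2 + 5*s - 6 = 0, which factors as -(s - 3)*(s - 1)*(s + 2) = 0. The curves meet at s = -2, 1, 3.
On [-2, 1], y = -3 is on top; that piece has area ∫[-2,1] (-(-s**3 + 2*s**2 + 5*s - 6)) ds = 63/4.
On [1, 3], y = -s**3 + 2*s**2 + 5*s - 9 is on top; that piece has area ∫[1,3] (-s**3 + 2*s**2 + 5*s - 6) ds = 16/3.
Total enclosed area = 63/4 + 16/3 = 253/12.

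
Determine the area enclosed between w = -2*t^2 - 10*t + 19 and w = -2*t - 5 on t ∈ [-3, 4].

The difference (-2*t^2 - 10*t + 19) - (-2*t - 5) = -2*t^2 - 8*t + 24 changes sign at t = 2 inside [-3, 4], so split the integral there.
∫[-3,2] (-2*t^2 - 8*t + 24) dt = 350/3.
∫[2,4] (-2*t^2 - 8*t + 24) dt = -112/3; the area of that piece is 112/3.
Total area = 350/3 + 112/3 = 154.

154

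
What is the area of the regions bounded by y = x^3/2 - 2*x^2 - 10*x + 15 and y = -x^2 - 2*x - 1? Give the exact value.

284/3

Set the curves equal: x^3/2 - 2*x^2 - 10*x + 15 = -x^2 - 2*x - 1, so x^3/2 - x^2 - 8*x + 16 = 0, which factors as (x - 4)*(x - 2)*(x + 4)/2 = 0. The curves meet at x = -4, 2, 4.
On [-4, 2], y = x^3/2 - 2*x^2 - 10*x + 15 is on top; that piece has area ∫[-4,2] (x^3/2 - x^2 - 8*x + 16) dx = 90.
On [2, 4], y = -x^2 - 2*x - 1 is on top; that piece has area ∫[2,4] (-(x^3/2 - x^2 - 8*x + 16)) dx = 14/3.
Total enclosed area = 90 + 14/3 = 284/3.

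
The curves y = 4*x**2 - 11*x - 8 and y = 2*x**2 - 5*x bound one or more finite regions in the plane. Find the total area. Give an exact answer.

Set the curves equal: 4*x**2 - 11*x - 8 = 2*x**2 - 5*x, so 2*x**2 - 6*x - 8 = 0, which factors as 2*(x - 4)*(x + 1) = 0. The curves meet at x = -1, 4.
On [-1, 4], y = 2*x**2 - 5*x is on top; that piece has area ∫[-1,4] (-(2*x**2 - 6*x - 8)) dx = 125/3.

125/3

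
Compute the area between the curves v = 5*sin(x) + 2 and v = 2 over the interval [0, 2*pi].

20

The difference (5*sin(x) + 2) - (2) = 5*sin(x) changes sign at x = pi inside [0, 2*pi], so split the integral there.
∫[0,pi] (5*sin(x)) dx = 10.
∫[pi,2*pi] (5*sin(x)) dx = -10; the area of that piece is 10.
Total area = 10 + 10 = 20.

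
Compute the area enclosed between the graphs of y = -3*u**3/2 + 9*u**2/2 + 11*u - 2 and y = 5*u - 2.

Set the curves equal: -3*u**3/2 + 9*u**2/2 + 11*u - 2 = 5*u - 2, so -3*u**3/2 + 9*u**2/2 + 6*u = 0, which factors as -3*u*(u - 4)*(u + 1)/2 = 0. The curves meet at u = -1, 0, 4.
On [-1, 0], y = 5*u - 2 is on top; that piece has area ∫[-1,0] (-(-3*u**3/2 + 9*u**2/2 + 6*u)) du = 9/8.
On [0, 4], y = -3*u**3/2 + 9*u**2/2 + 11*u - 2 is on top; that piece has area ∫[0,4] (-3*u**3/2 + 9*u**2/2 + 6*u) du = 48.
Total enclosed area = 9/8 + 48 = 393/8.

393/8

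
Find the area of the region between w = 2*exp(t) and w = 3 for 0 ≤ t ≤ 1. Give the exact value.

-7 - 6*log(2) + 2*exp(1) + 6*log(3)

The difference (2*exp(t)) - (3) = 2*exp(t) - 3 changes sign at t = log(3/2) inside [0, 1], so split the integral there.
∫[0,log(3/2)] (2*exp(t) - 3) dt = log(8/27) + 1; the area of that piece is -1 + log(27/8).
∫[log(3/2),1] (2*exp(t) - 3) dt = -6 - 3*log(2) + 3*log(3) + 2*exp(1).
Total area = (-1 + log(27/8)) + (-6 - 3*log(2) + 3*log(3) + 2*exp(1)) = -7 - 6*log(2) + 2*exp(1) + 6*log(3).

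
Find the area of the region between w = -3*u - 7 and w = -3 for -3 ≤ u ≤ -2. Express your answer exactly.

On [-3, -2], (-3*u - 7) - (-3) = -3*u - 4 is ≥ 0 throughout, so the area is a single integral of |-3*u - 4|.
∫[-3,-2] (-3*u - 4) du = 7/2.

7/2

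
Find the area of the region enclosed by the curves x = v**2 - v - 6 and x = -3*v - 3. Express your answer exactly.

32/3

Both boundary curves give x as a function of v, so integrate with respect to v. Setting them equal: v**2 + 2*v - 3 = 0, i.e. (v - 1)*(v + 3) = 0, so they meet at v = -3, 1.
For v in [-3, 1], x = v**2 - v - 6 is on the left; area = ∫[-3,1] (-(v**2 + 2*v - 3)) dv = 32/3.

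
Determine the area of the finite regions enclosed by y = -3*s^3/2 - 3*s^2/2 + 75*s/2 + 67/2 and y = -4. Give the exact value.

Set the curves equal: -3*s^3/2 - 3*s^2/2 + 75*s/2 + 67/2 = -4, so -3*s^3/2 - 3*s^2/2 + 75*s/2 + 75/2 = 0, which factors as -3*(s - 5)*(s + 1)*(s + 5)/2 = 0. The curves meet at s = -5, -1, 5.
On [-5, -1], y = -4 is on top; that piece has area ∫[-5,-1] (-(-3*s^3/2 - 3*s^2/2 + 75*s/2 + 75/2)) ds = 128.
On [-1, 5], y = -3*s^3/2 - 3*s^2/2 + 75*s/2 + 67/2 is on top; that piece has area ∫[-1,5] (-3*s^3/2 - 3*s^2/2 + 75*s/2 + 75/2) ds = 378.
Total enclosed area = 128 + 378 = 506.

506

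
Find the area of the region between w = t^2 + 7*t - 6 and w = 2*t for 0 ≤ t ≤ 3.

The difference (t^2 + 7*t - 6) - (2*t) = t^2 + 5*t - 6 changes sign at t = 1 inside [0, 3], so split the integral there.
∫[0,1] (t^2 + 5*t - 6) dt = -19/6; the area of that piece is 19/6.
∫[1,3] (t^2 + 5*t - 6) dt = 50/3.
Total area = 19/6 + 50/3 = 119/6.

119/6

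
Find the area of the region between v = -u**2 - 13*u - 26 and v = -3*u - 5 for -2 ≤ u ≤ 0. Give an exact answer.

On [-2, 0], (-u**2 - 13*u - 26) - (-3*u - 5) = -u**2 - 10*u - 21 is ≤ 0 throughout, so the area is a single integral of |-u**2 - 10*u - 21|.
∫[-2,0] (-u**2 - 10*u - 21) du = -74/3; the area of that piece is 74/3.

74/3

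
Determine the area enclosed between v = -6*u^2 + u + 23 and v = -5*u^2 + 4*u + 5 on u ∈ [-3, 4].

The difference (-6*u^2 + u + 23) - (-5*u^2 + 4*u + 5) = -u^2 - 3*u + 18 changes sign at u = 3 inside [-3, 4], so split the integral there.
∫[-3,3] (-u^2 - 3*u + 18) du = 90.
∫[3,4] (-u^2 - 3*u + 18) du = -29/6; the area of that piece is 29/6.
Total area = 90 + 29/6 = 569/6.

569/6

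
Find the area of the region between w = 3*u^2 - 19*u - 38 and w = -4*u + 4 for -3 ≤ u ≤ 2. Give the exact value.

The difference (3*u^2 - 19*u - 38) - (-4*u + 4) = 3*u^2 - 15*u - 42 changes sign at u = -2 inside [-3, 2], so split the integral there.
∫[-3,-2] (3*u^2 - 15*u - 42) du = 29/2.
∫[-2,2] (3*u^2 - 15*u - 42) du = -152; the area of that piece is 152.
Total area = 29/2 + 152 = 333/2.

333/2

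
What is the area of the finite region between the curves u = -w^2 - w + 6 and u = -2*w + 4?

Both boundary curves give u as a function of w, so integrate with respect to w. Setting them equal: -w^2 + w + 2 = 0, i.e. -(w - 2)*(w + 1) = 0, so they meet at w = -1, 2.
For w in [-1, 2], u = -w^2 - w + 6 is on the right; area = ∫[-1,2] (-w^2 + w + 2) dw = 9/2.

9/2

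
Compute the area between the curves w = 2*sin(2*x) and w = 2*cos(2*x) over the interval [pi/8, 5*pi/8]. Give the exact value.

On [pi/8, 5*pi/8], (2*sin(2*x)) - (2*cos(2*x)) = 2*sin(2*x) - 2*cos(2*x) is ≥ 0 throughout, so the area is a single integral of |2*sin(2*x) - 2*cos(2*x)|.
∫[pi/8,5*pi/8] (2*sin(2*x) - 2*cos(2*x)) dx = 2*sqrt(2).

2*sqrt(2)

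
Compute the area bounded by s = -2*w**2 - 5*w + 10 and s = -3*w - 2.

Both boundary curves give s as a function of w, so integrate with respect to w. Setting them equal: -2*w**2 - 2*w + 12 = 0, i.e. -2*(w - 2)*(w + 3) = 0, so they meet at w = -3, 2.
For w in [-3, 2], s = -2*w**2 - 5*w + 10 is on the right; area = ∫[-3,2] (-2*w**2 - 2*w + 12) dw = 125/3.

125/3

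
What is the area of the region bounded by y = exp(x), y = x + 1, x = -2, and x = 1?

On [-2, 1], (exp(x)) - (x + 1) = -x + exp(x) - 1 is ≥ 0 throughout, so the area is a single integral of |-x + exp(x) - 1|.
∫[-2,1] (-x + exp(x) - 1) dx = -3/2 - exp(-2) + exp(1).

-3/2 - exp(-2) + exp(1)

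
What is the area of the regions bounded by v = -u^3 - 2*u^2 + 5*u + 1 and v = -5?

Set the curves equal: -u^3 - 2*u^2 + 5*u + 1 = -5, so -u^3 - 2*u^2 + 5*u + 6 = 0, which factors as -(u - 2)*(u + 1)*(u + 3) = 0. The curves meet at u = -3, -1, 2.
On [-3, -1], v = -5 is on top; that piece has area ∫[-3,-1] (-(-u^3 - 2*u^2 + 5*u + 6)) du = 16/3.
On [-1, 2], v = -u^3 - 2*u^2 + 5*u + 1 is on top; that piece has area ∫[-1,2] (-u^3 - 2*u^2 + 5*u + 6) du = 63/4.
Total enclosed area = 16/3 + 63/4 = 253/12.

253/12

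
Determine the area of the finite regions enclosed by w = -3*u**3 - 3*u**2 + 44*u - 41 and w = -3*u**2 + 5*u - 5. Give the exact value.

Set the curves equal: -3*u**3 - 3*u**2 + 44*u - 41 = -3*u**2 + 5*u - 5, so -3*u**3 + 39*u - 36 = 0, which factors as -3*(u - 3)*(u - 1)*(u + 4) = 0. The curves meet at u = -4, 1, 3.
On [-4, 1], w = -3*u**2 + 5*u - 5 is on top; that piece has area ∫[-4,1] (-(-3*u**3 + 39*u - 36)) du = 1125/4.
On [1, 3], w = -3*u**3 - 3*u**2 + 44*u - 41 is on top; that piece has area ∫[1,3] (-3*u**3 + 39*u - 36) du = 24.
Total enclosed area = 1125/4 + 24 = 1221/4.

1221/4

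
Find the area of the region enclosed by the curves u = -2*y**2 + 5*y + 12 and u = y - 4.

Both boundary curves give u as a function of y, so integrate with respect to y. Setting them equal: -2*y**2 + 4*y + 16 = 0, i.e. -2*(y - 4)*(y + 2) = 0, so they meet at y = -2, 4.
For y in [-2, 4], u = -2*y**2 + 5*y + 12 is on the right; area = ∫[-2,4] (-2*y**2 + 4*y + 16) dy = 72.

72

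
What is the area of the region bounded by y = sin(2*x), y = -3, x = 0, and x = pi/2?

1 + 3*pi/2

On [0, pi/2], (sin(2*x)) - (-3) = sin(2*x) + 3 is ≥ 0 throughout, so the area is a single integral of |sin(2*x) + 3|.
∫[0,pi/2] (sin(2*x) + 3) dx = 1 + 3*pi/2.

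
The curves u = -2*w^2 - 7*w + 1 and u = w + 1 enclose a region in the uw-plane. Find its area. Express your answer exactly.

Both boundary curves give u as a function of w, so integrate with respect to w. Setting them equal: -2*w^2 - 8*w = 0, i.e. -2*w*(w + 4) = 0, so they meet at w = -4, 0.
For w in [-4, 0], u = -2*w^2 - 7*w + 1 is on the right; area = ∫[-4,0] (-2*w^2 - 8*w) dw = 64/3.

64/3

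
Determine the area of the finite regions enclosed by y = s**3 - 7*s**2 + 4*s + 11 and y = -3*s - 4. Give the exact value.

Set the curves equal: s**3 - 7*s**2 + 4*s + 11 = -3*s - 4, so s**3 - 7*s**2 + 7*s + 15 = 0, which factors as (s - 5)*(s - 3)*(s + 1) = 0. The curves meet at s = -1, 3, 5.
On [-1, 3], y = s**3 - 7*s**2 + 4*s + 11 is on top; that piece has area ∫[-1,3] (s**3 - 7*s**2 + 7*s + 15) ds = 128/3.
On [3, 5], y = -3*s - 4 is on top; that piece has area ∫[3,5] (-(s**3 - 7*s**2 + 7*s + 15)) ds = 20/3.
Total enclosed area = 128/3 + 20/3 = 148/3.

148/3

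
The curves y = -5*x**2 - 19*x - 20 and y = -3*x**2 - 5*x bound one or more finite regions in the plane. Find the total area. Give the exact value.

9

Set the curves equal: -5*x**2 - 19*x - 20 = -3*x**2 - 5*x, so -2*x**2 - 14*x - 20 = 0, which factors as -2*(x + 2)*(x + 5) = 0. The curves meet at x = -5, -2.
On [-5, -2], y = -5*x**2 - 19*x - 20 is on top; that piece has area ∫[-5,-2] (-2*x**2 - 14*x - 20) dx = 9.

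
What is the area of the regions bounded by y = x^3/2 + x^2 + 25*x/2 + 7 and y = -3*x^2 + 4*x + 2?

71/12

Set the curves equal: x^3/2 + x^2 + 25*x/2 + 7 = -3*x^2 + 4*x + 2, so x^3/2 + 4*x^2 + 17*x/2 + 5 = 0, which factors as (x + 1)*(x + 2)*(x + 5)/2 = 0. The curves meet at x = -5, -2, -1.
On [-5, -2], y = x^3/2 + x^2 + 25*x/2 + 7 is on top; that piece has area ∫[-5,-2] (x^3/2 + 4*x^2 + 17*x/2 + 5) dx = 45/8.
On [-2, -1], y = -3*x^2 + 4*x + 2 is on top; that piece has area ∫[-2,-1] (-(x^3/2 + 4*x^2 + 17*x/2 + 5)) dx = 7/24.
Total enclosed area = 45/8 + 7/24 = 71/12.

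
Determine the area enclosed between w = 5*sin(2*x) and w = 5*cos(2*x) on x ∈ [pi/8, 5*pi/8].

On [pi/8, 5*pi/8], (5*sin(2*x)) - (5*cos(2*x)) = 5*sin(2*x) - 5*cos(2*x) is ≥ 0 throughout, so the area is a single integral of |5*sin(2*x) - 5*cos(2*x)|.
∫[pi/8,5*pi/8] (5*sin(2*x) - 5*cos(2*x)) dx = 5*sqrt(2).

5*sqrt(2)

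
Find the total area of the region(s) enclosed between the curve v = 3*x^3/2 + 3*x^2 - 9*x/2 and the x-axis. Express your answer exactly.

The curve meets the x-axis where 3*x^3/2 + 3*x^2 - 9*x/2 = 0, i.e. 3*x*(x - 1)*(x + 3)/2 = 0, at x = -3, 0, 1.
On [-3, 0] the curve lies above the axis; ∫[-3,0] (3*x^3/2 + 3*x^2 - 9*x/2) dx = 135/8, giving area 135/8.
On [0, 1] the curve lies below the axis; ∫[0,1] (3*x^3/2 + 3*x^2 - 9*x/2) dx = -7/8, giving area 7/8.
Total area = 135/8 + 7/8 = 71/4.

71/4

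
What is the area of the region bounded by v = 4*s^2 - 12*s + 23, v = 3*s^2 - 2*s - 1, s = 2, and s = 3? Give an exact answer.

On [2, 3], (4*s^2 - 12*s + 23) - (3*s^2 - 2*s - 1) = s^2 - 10*s + 24 is ≥ 0 throughout, so the area is a single integral of |s^2 - 10*s + 24|.
∫[2,3] (s^2 - 10*s + 24) ds = 16/3.

16/3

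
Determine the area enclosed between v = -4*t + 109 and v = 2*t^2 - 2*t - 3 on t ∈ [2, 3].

283/3

On [2, 3], (-4*t + 109) - (2*t^2 - 2*t - 3) = -2*t^2 - 2*t + 112 is ≥ 0 throughout, so the area is a single integral of |-2*t^2 - 2*t + 112|.
∫[2,3] (-2*t^2 - 2*t + 112) dt = 283/3.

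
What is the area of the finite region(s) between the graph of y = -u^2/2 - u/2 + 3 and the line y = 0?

125/12

The curve meets the u-axis where -u^2/2 - u/2 + 3 = 0, i.e. -(u - 2)*(u + 3)/2 = 0, at u = -3, 2.
On [-3, 2] the curve lies above the axis; ∫[-3,2] (-u^2/2 - u/2 + 3) du = 125/12, giving area 125/12.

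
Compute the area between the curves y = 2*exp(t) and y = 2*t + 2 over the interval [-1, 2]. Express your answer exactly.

-9 - 2*exp(-1) + 2*exp(2)

On [-1, 2], (2*exp(t)) - (2*t + 2) = -2*t + 2*exp(t) - 2 is ≥ 0 throughout, so the area is a single integral of |-2*t + 2*exp(t) - 2|.
∫[-1,2] (-2*t + 2*exp(t) - 2) dt = -9 - 2*exp(-1) + 2*exp(2).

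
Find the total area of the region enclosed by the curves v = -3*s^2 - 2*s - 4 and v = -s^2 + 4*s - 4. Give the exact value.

9

Set the curves equal: -3*s^2 - 2*s - 4 = -s^2 + 4*s - 4, so -2*s^2 - 6*s = 0, which factors as -2*s*(s + 3) = 0. The curves meet at s = -3, 0.
On [-3, 0], v = -3*s^2 - 2*s - 4 is on top; that piece has area ∫[-3,0] (-2*s^2 - 6*s) ds = 9.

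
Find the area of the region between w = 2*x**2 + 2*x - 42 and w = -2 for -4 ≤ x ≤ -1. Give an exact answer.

On [-4, -1], (2*x**2 + 2*x - 42) - (-2) = 2*x**2 + 2*x - 40 is ≤ 0 throughout, so the area is a single integral of |2*x**2 + 2*x - 40|.
∫[-4,-1] (2*x**2 + 2*x - 40) dx = -93; the area of that piece is 93.

93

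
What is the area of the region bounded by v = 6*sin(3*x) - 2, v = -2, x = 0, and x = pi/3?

4

On [0, pi/3], (6*sin(3*x) - 2) - (-2) = 6*sin(3*x) is ≥ 0 throughout, so the area is a single integral of |6*sin(3*x)|.
∫[0,pi/3] (6*sin(3*x)) dx = 4.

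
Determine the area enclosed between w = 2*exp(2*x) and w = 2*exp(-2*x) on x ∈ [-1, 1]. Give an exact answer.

The difference (2*exp(2*x)) - (2*exp(-2*x)) = 2*exp(2*x) - 2*exp(-2*x) changes sign at x = 0 inside [-1, 1], so split the integral there.
∫[-1,0] (2*exp(2*x) - 2*exp(-2*x)) dx = -exp(2) - exp(-2) + 2; the area of that piece is -2 + exp(-2) + exp(2).
∫[0,1] (2*exp(2*x) - 2*exp(-2*x)) dx = -2 + exp(-2) + exp(2).
Total area = (-2 + exp(-2) + exp(2)) + (-2 + exp(-2) + exp(2)) = -4 + 2*exp(-2) + 2*exp(2).

-4 + 2*exp(-2) + 2*exp(2)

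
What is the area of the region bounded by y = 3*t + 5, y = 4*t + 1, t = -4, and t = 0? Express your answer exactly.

On [-4, 0], (3*t + 5) - (4*t + 1) = -t + 4 is ≥ 0 throughout, so the area is a single integral of |-t + 4|.
∫[-4,0] (-t + 4) dt = 24.

24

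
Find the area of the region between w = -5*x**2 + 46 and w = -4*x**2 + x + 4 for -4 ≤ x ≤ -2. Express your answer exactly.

On [-4, -2], (-5*x**2 + 46) - (-4*x**2 + x + 4) = -x**2 - x + 42 is ≥ 0 throughout, so the area is a single integral of |-x**2 - x + 42|.
∫[-4,-2] (-x**2 - x + 42) dx = 214/3.

214/3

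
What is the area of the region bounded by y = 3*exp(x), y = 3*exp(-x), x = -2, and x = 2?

-12 + 6*exp(-2) + 6*exp(2)

The difference (3*exp(x)) - (3*exp(-x)) = 3*exp(x) - 3*exp(-x) changes sign at x = 0 inside [-2, 2], so split the integral there.
∫[-2,0] (3*exp(x) - 3*exp(-x)) dx = -3*exp(2) - 3*exp(-2) + 6; the area of that piece is -6 + 3*exp(-2) + 3*exp(2).
∫[0,2] (3*exp(x) - 3*exp(-x)) dx = -6 + 3*exp(-2) + 3*exp(2).
Total area = (-6 + 3*exp(-2) + 3*exp(2)) + (-6 + 3*exp(-2) + 3*exp(2)) = -12 + 6*exp(-2) + 6*exp(2).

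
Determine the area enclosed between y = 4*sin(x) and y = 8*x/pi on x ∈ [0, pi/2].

On [0, pi/2], (4*sin(x)) - (8*x/pi) = -8*x/pi + 4*sin(x) is ≥ 0 throughout, so the area is a single integral of |-8*x/pi + 4*sin(x)|.
∫[0,pi/2] (-8*x/pi + 4*sin(x)) dx = 4 - pi.

4 - pi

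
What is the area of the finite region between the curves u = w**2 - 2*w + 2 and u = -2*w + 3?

Both boundary curves give u as a function of w, so integrate with respect to w. Setting them equal: w**2 - 1 = 0, i.e. (w - 1)*(w + 1) = 0, so they meet at w = -1, 1.
For w in [-1, 1], u = w**2 - 2*w + 2 is on the left; area = ∫[-1,1] (-(w**2 - 1)) dw = 4/3.

4/3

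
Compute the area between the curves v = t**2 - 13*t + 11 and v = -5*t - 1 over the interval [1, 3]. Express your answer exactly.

The difference (t**2 - 13*t + 11) - (-5*t - 1) = t**2 - 8*t + 12 changes sign at t = 2 inside [1, 3], so split the integral there.
∫[1,2] (t**2 - 8*t + 12) dt = 7/3.
∫[2,3] (t**2 - 8*t + 12) dt = -5/3; the area of that piece is 5/3.
Total area = 7/3 + 5/3 = 4.

4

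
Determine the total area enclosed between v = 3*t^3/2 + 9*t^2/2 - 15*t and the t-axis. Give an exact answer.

The curve meets the t-axis where 3*t^3/2 + 9*t^2/2 - 15*t = 0, i.e. 3*t*(t - 2)*(t + 5)/2 = 0, at t = -5, 0, 2.
On [-5, 0] the curve lies above the axis; ∫[-5,0] (3*t^3/2 + 9*t^2/2 - 15*t) dt = 1125/8, giving area 1125/8.
On [0, 2] the curve lies below the axis; ∫[0,2] (3*t^3/2 + 9*t^2/2 - 15*t) dt = -12, giving area 12.
Total area = 1125/8 + 12 = 1221/8.

1221/8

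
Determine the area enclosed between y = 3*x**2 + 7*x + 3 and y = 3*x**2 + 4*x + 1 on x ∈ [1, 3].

On [1, 3], (3*x**2 + 7*x + 3) - (3*x**2 + 4*x + 1) = 3*x + 2 is ≥ 0 throughout, so the area is a single integral of |3*x + 2|.
∫[1,3] (3*x + 2) dx = 16.

16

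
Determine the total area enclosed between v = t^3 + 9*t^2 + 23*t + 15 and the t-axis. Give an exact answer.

The curve meets the t-axis where t^3 + 9*t^2 + 23*t + 15 = 0, i.e. (t + 1)*(t + 3)*(t + 5) = 0, at t = -5, -3, -1.
On [-5, -3] the curve lies above the axis; ∫[-5,-3] (t^3 + 9*t^2 + 23*t + 15) dt = 4, giving area 4.
On [-3, -1] the curve lies below the axis; ∫[-3,-1] (t^3 + 9*t^2 + 23*t + 15) dt = -4, giving area 4.
Total area = 4 + 4 = 8.

8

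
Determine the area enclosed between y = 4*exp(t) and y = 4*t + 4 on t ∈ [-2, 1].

-6 - 4*exp(-2) + 4*exp(1)

On [-2, 1], (4*exp(t)) - (4*t + 4) = -4*t + 4*exp(t) - 4 is ≥ 0 throughout, so the area is a single integral of |-4*t + 4*exp(t) - 4|.
∫[-2,1] (-4*t + 4*exp(t) - 4) dt = -6 - 4*exp(-2) + 4*exp(1).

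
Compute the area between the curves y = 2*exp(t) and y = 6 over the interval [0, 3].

-28 + 12*log(3) + 2*exp(3)

The difference (2*exp(t)) - (6) = 2*exp(t) - 6 changes sign at t = log(3) inside [0, 3], so split the integral there.
∫[0,log(3)] (2*exp(t) - 6) dt = 4 - log(729); the area of that piece is -4 + log(729).
∫[log(3),3] (2*exp(t) - 6) dt = -24 + 6*log(3) + 2*exp(3).
Total area = (-4 + log(729)) + (-24 + 6*log(3) + 2*exp(3)) = -28 + 12*log(3) + 2*exp(3).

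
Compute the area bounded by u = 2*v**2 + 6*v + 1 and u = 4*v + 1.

Both boundary curves give u as a function of v, so integrate with respect to v. Setting them equal: 2*v**2 + 2*v = 0, i.e. 2*v*(v + 1) = 0, so they meet at v = -1, 0.
For v in [-1, 0], u = 2*v**2 + 6*v + 1 is on the left; area = ∫[-1,0] (-(2*v**2 + 2*v)) dv = 1/3.

1/3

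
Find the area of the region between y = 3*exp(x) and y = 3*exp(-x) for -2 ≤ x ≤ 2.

The difference (3*exp(x)) - (3*exp(-x)) = 3*exp(x) - 3*exp(-x) changes sign at x = 0 inside [-2, 2], so split the integral there.
∫[-2,0] (3*exp(x) - 3*exp(-x)) dx = -3*exp(2) - 3*exp(-2) + 6; the area of that piece is -6 + 3*exp(-2) + 3*exp(2).
∫[0,2] (3*exp(x) - 3*exp(-x)) dx = -6 + 3*exp(-2) + 3*exp(2).
Total area = (-6 + 3*exp(-2) + 3*exp(2)) + (-6 + 3*exp(-2) + 3*exp(2)) = -12 + 6*exp(-2) + 6*exp(2).

-12 + 6*exp(-2) + 6*exp(2)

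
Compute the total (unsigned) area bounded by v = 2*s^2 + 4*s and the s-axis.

8/3

The curve meets the s-axis where 2*s^2 + 4*s = 0, i.e. 2*s*(s + 2) = 0, at s = -2, 0.
On [-2, 0] the curve lies below the axis; ∫[-2,0] (2*s^2 + 4*s) ds = -8/3, giving area 8/3.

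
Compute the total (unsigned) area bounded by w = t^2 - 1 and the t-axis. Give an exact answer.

The curve meets the t-axis where t^2 - 1 = 0, i.e. (t - 1)*(t + 1) = 0, at t = -1, 1.
On [-1, 1] the curve lies below the axis; ∫[-1,1] (t^2 - 1) dt = -4/3, giving area 4/3.

4/3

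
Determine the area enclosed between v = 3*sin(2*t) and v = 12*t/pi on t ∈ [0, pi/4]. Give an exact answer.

On [0, pi/4], (3*sin(2*t)) - (12*t/pi) = -12*t/pi + 3*sin(2*t) is ≥ 0 throughout, so the area is a single integral of |-12*t/pi + 3*sin(2*t)|.
∫[0,pi/4] (-12*t/pi + 3*sin(2*t)) dt = 3/2 - 3*pi/8.

3/2 - 3*pi/8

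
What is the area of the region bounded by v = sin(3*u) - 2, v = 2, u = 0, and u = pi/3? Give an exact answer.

On [0, pi/3], (sin(3*u) - 2) - (2) = sin(3*u) - 4 is ≤ 0 throughout, so the area is a single integral of |sin(3*u) - 4|.
∫[0,pi/3] (sin(3*u) - 4) du = 2/3 - 4*pi/3; the area of that piece is -2/3 + 4*pi/3.

-2/3 + 4*pi/3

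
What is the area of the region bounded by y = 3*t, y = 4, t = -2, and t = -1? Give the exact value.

On [-2, -1], (3*t) - (4) = 3*t - 4 is ≤ 0 throughout, so the area is a single integral of |3*t - 4|.
∫[-2,-1] (3*t - 4) dt = -17/2; the area of that piece is 17/2.

17/2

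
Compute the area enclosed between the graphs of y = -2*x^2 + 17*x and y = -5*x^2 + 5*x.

32

Set the curves equal: -2*x^2 + 17*x = -5*x^2 + 5*x, so 3*x^2 + 12*x = 0, which factors as 3*x*(x + 4) = 0. The curves meet at x = -4, 0.
On [-4, 0], y = -5*x^2 + 5*x is on top; that piece has area ∫[-4,0] (-(3*x^2 + 12*x)) dx = 32.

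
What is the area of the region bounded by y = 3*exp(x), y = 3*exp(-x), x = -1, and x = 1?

-12 + 6*exp(-1) + 6*exp(1)

The difference (3*exp(x)) - (3*exp(-x)) = 3*exp(x) - 3*exp(-x) changes sign at x = 0 inside [-1, 1], so split the integral there.
∫[-1,0] (3*exp(x) - 3*exp(-x)) dx = -3*exp(1) - 3*exp(-1) + 6; the area of that piece is -6 + 3*exp(-1) + 3*exp(1).
∫[0,1] (3*exp(x) - 3*exp(-x)) dx = -6 + 3*exp(-1) + 3*exp(1).
Total area = (-6 + 3*exp(-1) + 3*exp(1)) + (-6 + 3*exp(-1) + 3*exp(1)) = -12 + 6*exp(-1) + 6*exp(1).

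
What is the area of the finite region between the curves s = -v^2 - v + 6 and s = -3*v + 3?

Both boundary curves give s as a function of v, so integrate with respect to v. Setting them equal: -v^2 + 2*v + 3 = 0, i.e. -(v - 3)*(v + 1) = 0, so they meet at v = -1, 3.
For v in [-1, 3], s = -v^2 - v + 6 is on the right; area = ∫[-1,3] (-v^2 + 2*v + 3) dv = 32/3.

32/3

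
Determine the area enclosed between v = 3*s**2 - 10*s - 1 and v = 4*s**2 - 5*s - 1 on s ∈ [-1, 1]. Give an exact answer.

The difference (3*s**2 - 10*s - 1) - (4*s**2 - 5*s - 1) = -s**2 - 5*s changes sign at s = 0 inside [-1, 1], so split the integral there.
∫[-1,0] (-s**2 - 5*s) ds = 13/6.
∫[0,1] (-s**2 - 5*s) ds = -17/6; the area of that piece is 17/6.
Total area = 13/6 + 17/6 = 5.

5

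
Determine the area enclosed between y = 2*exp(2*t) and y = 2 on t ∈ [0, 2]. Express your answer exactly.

-5 + exp(4)

On [0, 2], (2*exp(2*t)) - (2) = 2*exp(2*t) - 2 is ≥ 0 throughout, so the area is a single integral of |2*exp(2*t) - 2|.
∫[0,2] (2*exp(2*t) - 2) dt = -5 + exp(4).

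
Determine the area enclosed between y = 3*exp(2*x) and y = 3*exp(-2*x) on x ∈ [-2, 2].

-6 + 3*exp(-4) + 3*exp(4)

The difference (3*exp(2*x)) - (3*exp(-2*x)) = 3*exp(2*x) - 3*exp(-2*x) changes sign at x = 0 inside [-2, 2], so split the integral there.
∫[-2,0] (3*exp(2*x) - 3*exp(-2*x)) dx = -3*exp(4)/2 - 3*exp(-4)/2 + 3; the area of that piece is -3 + 3*exp(-4)/2 + 3*exp(4)/2.
∫[0,2] (3*exp(2*x) - 3*exp(-2*x)) dx = -3 + 3*exp(-4)/2 + 3*exp(4)/2.
Total area = (-3 + 3*exp(-4)/2 + 3*exp(4)/2) + (-3 + 3*exp(-4)/2 + 3*exp(4)/2) = -6 + 3*exp(-4) + 3*exp(4).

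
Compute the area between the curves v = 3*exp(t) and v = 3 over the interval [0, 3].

-12 + 3*exp(3)

On [0, 3], (3*exp(t)) - (3) = 3*exp(t) - 3 is ≥ 0 throughout, so the area is a single integral of |3*exp(t) - 3|.
∫[0,3] (3*exp(t) - 3) dt = -12 + 3*exp(3).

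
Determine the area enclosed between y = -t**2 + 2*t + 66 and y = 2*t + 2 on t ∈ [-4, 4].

1408/3

On [-4, 4], (-t**2 + 2*t + 66) - (2*t + 2) = -t**2 + 64 is ≥ 0 throughout, so the area is a single integral of |-t**2 + 64|.
∫[-4,4] (-t**2 + 64) dt = 1408/3.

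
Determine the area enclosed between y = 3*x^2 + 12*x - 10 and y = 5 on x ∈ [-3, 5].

288

The difference (3*x^2 + 12*x - 10) - (5) = 3*x^2 + 12*x - 15 changes sign at x = 1 inside [-3, 5], so split the integral there.
∫[-3,1] (3*x^2 + 12*x - 15) dx = -80; the area of that piece is 80.
∫[1,5] (3*x^2 + 12*x - 15) dx = 208.
Total area = 80 + 208 = 288.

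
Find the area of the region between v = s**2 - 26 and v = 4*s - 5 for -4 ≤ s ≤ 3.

340/3

The difference (s**2 - 26) - (4*s - 5) = s**2 - 4*s - 21 changes sign at s = -3 inside [-4, 3], so split the integral there.
∫[-4,-3] (s**2 - 4*s - 21) ds = 16/3.
∫[-3,3] (s**2 - 4*s - 21) ds = -108; the area of that piece is 108.
Total area = 16/3 + 108 = 340/3.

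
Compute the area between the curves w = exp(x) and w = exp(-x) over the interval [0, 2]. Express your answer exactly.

-2 + exp(-2) + exp(2)

On [0, 2], (exp(x)) - (exp(-x)) = exp(x) - exp(-x) is ≥ 0 throughout, so the area is a single integral of |exp(x) - exp(-x)|.
∫[0,2] (exp(x) - exp(-x)) dx = -2 + exp(-2) + exp(2).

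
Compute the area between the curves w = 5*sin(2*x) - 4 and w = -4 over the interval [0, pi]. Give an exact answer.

10

The difference (5*sin(2*x) - 4) - (-4) = 5*sin(2*x) changes sign at x = pi/2 inside [0, pi], so split the integral there.
∫[0,pi/2] (5*sin(2*x)) dx = 5.
∫[pi/2,pi] (5*sin(2*x)) dx = -5; the area of that piece is 5.
Total area = 5 + 5 = 10.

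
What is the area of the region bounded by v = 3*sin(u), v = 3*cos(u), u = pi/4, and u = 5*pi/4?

On [pi/4, 5*pi/4], (3*sin(u)) - (3*cos(u)) = 3*sin(u) - 3*cos(u) is ≥ 0 throughout, so the area is a single integral of |3*sin(u) - 3*cos(u)|.
∫[pi/4,5*pi/4] (3*sin(u) - 3*cos(u)) du = 6*sqrt(2).

6*sqrt(2)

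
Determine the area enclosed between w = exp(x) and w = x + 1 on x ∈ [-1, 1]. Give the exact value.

-2 - exp(-1) + exp(1)

On [-1, 1], (exp(x)) - (x + 1) = -x + exp(x) - 1 is ≥ 0 throughout, so the area is a single integral of |-x + exp(x) - 1|.
∫[-1,1] (-x + exp(x) - 1) dx = -2 - exp(-1) + exp(1).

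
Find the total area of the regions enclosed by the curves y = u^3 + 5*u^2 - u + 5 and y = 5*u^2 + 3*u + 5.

Set the curves equal: u^3 + 5*u^2 - u + 5 = 5*u^2 + 3*u + 5, so u^3 - 4*u = 0, which factors as u*(u - 2)*(u + 2) = 0. The curves meet at u = -2, 0, 2.
On [-2, 0], y = u^3 + 5*u^2 - u + 5 is on top; that piece has area ∫[-2,0] (u^3 - 4*u) du = 4.
On [0, 2], y = 5*u^2 + 3*u + 5 is on top; that piece has area ∫[0,2] (-(u^3 - 4*u)) du = 4.
Total enclosed area = 4 + 4 = 8.

8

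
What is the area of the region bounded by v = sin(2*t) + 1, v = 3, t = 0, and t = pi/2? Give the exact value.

-1 + pi

On [0, pi/2], (sin(2*t) + 1) - (3) = sin(2*t) - 2 is ≤ 0 throughout, so the area is a single integral of |sin(2*t) - 2|.
∫[0,pi/2] (sin(2*t) - 2) dt = 1 - pi; the area of that piece is -1 + pi.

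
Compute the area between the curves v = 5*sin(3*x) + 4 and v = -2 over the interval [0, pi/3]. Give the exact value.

10/3 + 2*pi

On [0, pi/3], (5*sin(3*x) + 4) - (-2) = 5*sin(3*x) + 6 is ≥ 0 throughout, so the area is a single integral of |5*sin(3*x) + 6|.
∫[0,pi/3] (5*sin(3*x) + 6) dx = 10/3 + 2*pi.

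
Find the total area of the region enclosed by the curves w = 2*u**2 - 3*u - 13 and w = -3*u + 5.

72

Set the curves equal: 2*u**2 - 3*u - 13 = -3*u + 5, so 2*u**2 - 18 = 0, which factors as 2*(u - 3)*(u + 3) = 0. The curves meet at u = -3, 3.
On [-3, 3], w = -3*u + 5 is on top; that piece has area ∫[-3,3] (-(2*u**2 - 18)) du = 72.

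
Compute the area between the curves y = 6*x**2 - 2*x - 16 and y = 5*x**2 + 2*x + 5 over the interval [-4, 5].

464/3

The difference (6*x**2 - 2*x - 16) - (5*x**2 + 2*x + 5) = x**2 - 4*x - 21 changes sign at x = -3 inside [-4, 5], so split the integral there.
∫[-4,-3] (x**2 - 4*x - 21) dx = 16/3.
∫[-3,5] (x**2 - 4*x - 21) dx = -448/3; the area of that piece is 448/3.
Total area = 16/3 + 448/3 = 464/3.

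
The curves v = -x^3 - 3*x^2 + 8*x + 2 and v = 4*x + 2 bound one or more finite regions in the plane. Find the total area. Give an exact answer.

Set the curves equal: -x^3 - 3*x^2 + 8*x + 2 = 4*x + 2, so -x^3 - 3*x^2 + 4*x = 0, which factors as -x*(x - 1)*(x + 4) = 0. The curves meet at x = -4, 0, 1.
On [-4, 0], v = 4*x + 2 is on top; that piece has area ∫[-4,0] (-(-x^3 - 3*x^2 + 4*x)) dx = 32.
On [0, 1], v = -x^3 - 3*x^2 + 8*x + 2 is on top; that piece has area ∫[0,1] (-x^3 - 3*x^2 + 4*x) dx = 3/4.
Total enclosed area = 32 + 3/4 = 131/4.

131/4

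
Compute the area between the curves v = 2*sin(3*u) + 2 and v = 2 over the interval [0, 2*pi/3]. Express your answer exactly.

8/3

The difference (2*sin(3*u) + 2) - (2) = 2*sin(3*u) changes sign at u = pi/3 inside [0, 2*pi/3], so split the integral there.
∫[0,pi/3] (2*sin(3*u)) du = 4/3.
∫[pi/3,2*pi/3] (2*sin(3*u)) du = -4/3; the area of that piece is 4/3.
Total area = 4/3 + 4/3 = 8/3.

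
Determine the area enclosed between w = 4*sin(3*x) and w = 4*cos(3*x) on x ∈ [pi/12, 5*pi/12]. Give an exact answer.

On [pi/12, 5*pi/12], (4*sin(3*x)) - (4*cos(3*x)) = 4*sin(3*x) - 4*cos(3*x) is ≥ 0 throughout, so the area is a single integral of |4*sin(3*x) - 4*cos(3*x)|.
∫[pi/12,5*pi/12] (4*sin(3*x) - 4*cos(3*x)) dx = 8*sqrt(2)/3.

8*sqrt(2)/3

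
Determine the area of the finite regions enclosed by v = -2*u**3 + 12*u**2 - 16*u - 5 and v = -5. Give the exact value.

Set the curves equal: -2*u**3 + 12*u**2 - 16*u - 5 = -5, so -2*u**3 + 12*u**2 - 16*u = 0, which factors as -2*u*(u - 4)*(u - 2) = 0. The curves meet at u = 0, 2, 4.
On [0, 2], v = -5 is on top; that piece has area ∫[0,2] (-(-2*u**3 + 12*u**2 - 16*u)) du = 8.
On [2, 4], v = -2*u**3 + 12*u**2 - 16*u - 5 is on top; that piece has area ∫[2,4] (-2*u**3 + 12*u**2 - 16*u) du = 8.
Total enclosed area = 8 + 8 = 16.

16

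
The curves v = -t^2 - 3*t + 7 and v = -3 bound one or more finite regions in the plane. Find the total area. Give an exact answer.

Set the curves equal: -t^2 - 3*t + 7 = -3, so -t^2 - 3*t + 10 = 0, which factors as -(t - 2)*(t + 5) = 0. The curves meet at t = -5, 2.
On [-5, 2], v = -t^2 - 3*t + 7 is on top; that piece has area ∫[-5,2] (-t^2 - 3*t + 10) dt = 343/6.

343/6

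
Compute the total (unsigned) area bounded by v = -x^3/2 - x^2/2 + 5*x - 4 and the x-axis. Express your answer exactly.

The curve meets the x-axis where -x^3/2 - x^2/2 + 5*x - 4 = 0, i.e. -(x - 2)*(x - 1)*(x + 4)/2 = 0, at x = -4, 1, 2.
On [-4, 1] the curve lies below the axis; ∫[-4,1] (-x^3/2 - x^2/2 + 5*x - 4) dx = -875/24, giving area 875/24.
On [1, 2] the curve lies above the axis; ∫[1,2] (-x^3/2 - x^2/2 + 5*x - 4) dx = 11/24, giving area 11/24.
Total area = 875/24 + 11/24 = 443/12.

443/12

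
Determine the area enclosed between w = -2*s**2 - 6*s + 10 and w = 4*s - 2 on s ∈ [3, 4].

143/3

On [3, 4], (-2*s**2 - 6*s + 10) - (4*s - 2) = -2*s**2 - 10*s + 12 is ≤ 0 throughout, so the area is a single integral of |-2*s**2 - 10*s + 12|.
∫[3,4] (-2*s**2 - 10*s + 12) ds = -143/3; the area of that piece is 143/3.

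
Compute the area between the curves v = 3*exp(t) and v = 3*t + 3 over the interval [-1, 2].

-27/2 - 3*exp(-1) + 3*exp(2)

On [-1, 2], (3*exp(t)) - (3*t + 3) = -3*t + 3*exp(t) - 3 is ≥ 0 throughout, so the area is a single integral of |-3*t + 3*exp(t) - 3|.
∫[-1,2] (-3*t + 3*exp(t) - 3) dt = -27/2 - 3*exp(-1) + 3*exp(2).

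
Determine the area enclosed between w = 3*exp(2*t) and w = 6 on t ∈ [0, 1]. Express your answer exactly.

-21/2 + 6*log(2) + 3*exp(2)/2

The difference (3*exp(2*t)) - (6) = 3*exp(2*t) - 6 changes sign at t = log(2)/2 inside [0, 1], so split the integral there.
∫[0,log(2)/2] (3*exp(2*t) - 6) dt = 3/2 - log(8); the area of that piece is -3/2 + log(8).
∫[log(2)/2,1] (3*exp(2*t) - 6) dt = -9 + 3*log(2) + 3*exp(2)/2.
Total area = (-3/2 + log(8)) + (-9 + 3*log(2) + 3*exp(2)/2) = -21/2 + 6*log(2) + 3*exp(2)/2.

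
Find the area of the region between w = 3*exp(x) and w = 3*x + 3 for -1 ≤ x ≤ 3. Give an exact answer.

-24 - 3*exp(-1) + 3*exp(3)

On [-1, 3], (3*exp(x)) - (3*x + 3) = -3*x + 3*exp(x) - 3 is ≥ 0 throughout, so the area is a single integral of |-3*x + 3*exp(x) - 3|.
∫[-1,3] (-3*x + 3*exp(x) - 3) dx = -24 - 3*exp(-1) + 3*exp(3).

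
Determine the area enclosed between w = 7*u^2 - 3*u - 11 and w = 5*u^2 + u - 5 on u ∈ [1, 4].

The difference (7*u^2 - 3*u - 11) - (5*u^2 + u - 5) = 2*u^2 - 4*u - 6 changes sign at u = 3 inside [1, 4], so split the integral there.
∫[1,3] (2*u^2 - 4*u - 6) du = -32/3; the area of that piece is 32/3.
∫[3,4] (2*u^2 - 4*u - 6) du = 14/3.
Total area = 32/3 + 14/3 = 46/3.

46/3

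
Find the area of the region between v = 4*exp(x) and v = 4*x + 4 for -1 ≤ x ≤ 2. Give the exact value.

-18 - 4*exp(-1) + 4*exp(2)

On [-1, 2], (4*exp(x)) - (4*x + 4) = -4*x + 4*exp(x) - 4 is ≥ 0 throughout, so the area is a single integral of |-4*x + 4*exp(x) - 4|.
∫[-1,2] (-4*x + 4*exp(x) - 4) dx = -18 - 4*exp(-1) + 4*exp(2).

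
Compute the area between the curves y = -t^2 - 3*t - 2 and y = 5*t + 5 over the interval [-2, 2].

116/3

The difference (-t^2 - 3*t - 2) - (5*t + 5) = -t^2 - 8*t - 7 changes sign at t = -1 inside [-2, 2], so split the integral there.
∫[-2,-1] (-t^2 - 8*t - 7) dt = 8/3.
∫[-1,2] (-t^2 - 8*t - 7) dt = -36; the area of that piece is 36.
Total area = 8/3 + 36 = 116/3.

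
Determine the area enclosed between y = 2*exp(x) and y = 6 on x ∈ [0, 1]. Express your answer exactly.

On [0, 1], (2*exp(x)) - (6) = 2*exp(x) - 6 is ≤ 0 throughout, so the area is a single integral of |2*exp(x) - 6|.
∫[0,1] (2*exp(x) - 6) dx = -8 + 2*exp(1); the area of that piece is 8 - 2*exp(1).

8 - 2*exp(1)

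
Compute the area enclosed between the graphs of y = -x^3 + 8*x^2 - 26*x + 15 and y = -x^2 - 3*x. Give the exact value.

8

Set the curves equal: -x^3 + 8*x^2 - 26*x + 15 = -x^2 - 3*x, so -x^3 + 9*x^2 - 23*x + 15 = 0, which factors as -(x - 5)*(x - 3)*(x - 1) = 0. The curves meet at x = 1, 3, 5.
On [1, 3], y = -x^2 - 3*x is on top; that piece has area ∫[1,3] (-(-x^3 + 9*x^2 - 23*x + 15)) dx = 4.
On [3, 5], y = -x^3 + 8*x^2 - 26*x + 15 is on top; that piece has area ∫[3,5] (-x^3 + 9*x^2 - 23*x + 15) dx = 4.
Total enclosed area = 4 + 4 = 8.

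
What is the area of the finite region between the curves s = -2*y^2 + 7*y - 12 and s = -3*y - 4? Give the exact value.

9

Both boundary curves give s as a function of y, so integrate with respect to y. Setting them equal: -2*y^2 + 10*y - 8 = 0, i.e. -2*(y - 4)*(y - 1) = 0, so they meet at y = 1, 4.
For y in [1, 4], s = -2*y^2 + 7*y - 12 is on the right; area = ∫[1,4] (-2*y^2 + 10*y - 8) dy = 9.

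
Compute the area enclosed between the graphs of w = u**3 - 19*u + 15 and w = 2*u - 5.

Set the curves equal: u**3 - 19*u + 15 = 2*u - 5, so u**3 - 21*u + 20 = 0, which factors as (u - 4)*(u - 1)*(u + 5) = 0. The curves meet at u = -5, 1, 4.
On [-5, 1], w = u**3 - 19*u + 15 is on top; that piece has area ∫[-5,1] (u**3 - 21*u + 20) du = 216.
On [1, 4], w = 2*u - 5 is on top; that piece has area ∫[1,4] (-(u**3 - 21*u + 20)) du = 135/4.
Total enclosed area = 216 + 135/4 = 999/4.

999/4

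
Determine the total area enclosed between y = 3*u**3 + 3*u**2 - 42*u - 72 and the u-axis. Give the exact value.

1741/4

The curve meets the u-axis where 3*u**3 + 3*u**2 - 42*u - 72 = 0, i.e. 3*(u - 4)*(u + 2)*(u + 3) = 0, at u = -3, -2, 4.
On [-3, -2] the curve lies above the axis; ∫[-3,-2] (3*u**3 + 3*u**2 - 42*u - 72) du = 13/4, giving area 13/4.
On [-2, 4] the curve lies below the axis; ∫[-2,4] (3*u**3 + 3*u**2 - 42*u - 72) du = -432, giving area 432.
Total area = 13/4 + 432 = 1741/4.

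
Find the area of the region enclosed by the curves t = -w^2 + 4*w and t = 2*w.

Both boundary curves give t as a function of w, so integrate with respect to w. Setting them equal: -w^2 + 2*w = 0, i.e. -w*(w - 2) = 0, so they meet at w = 0, 2.
For w in [0, 2], t = -w^2 + 4*w is on the right; area = ∫[0,2] (-w^2 + 2*w) dw = 4/3.

4/3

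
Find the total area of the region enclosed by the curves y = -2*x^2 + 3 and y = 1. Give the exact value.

Set the curves equal: -2*x^2 + 3 = 1, so -2*x^2 + 2 = 0, which factors as -2*(x - 1)*(x + 1) = 0. The curves meet at x = -1, 1.
On [-1, 1], y = -2*x^2 + 3 is on top; that piece has area ∫[-1,1] (-2*x^2 + 2) dx = 8/3.

8/3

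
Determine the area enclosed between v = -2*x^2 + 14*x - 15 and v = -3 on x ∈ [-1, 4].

157/3

The difference (-2*x^2 + 14*x - 15) - (-3) = -2*x^2 + 14*x - 12 changes sign at x = 1 inside [-1, 4], so split the integral there.
∫[-1,1] (-2*x^2 + 14*x - 12) dx = -76/3; the area of that piece is 76/3.
∫[1,4] (-2*x^2 + 14*x - 12) dx = 27.
Total area = 76/3 + 27 = 157/3.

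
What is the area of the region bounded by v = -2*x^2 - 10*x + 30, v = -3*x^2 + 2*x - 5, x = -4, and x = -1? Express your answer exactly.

On [-4, -1], (-2*x^2 - 10*x + 30) - (-3*x^2 + 2*x - 5) = x^2 - 12*x + 35 is ≥ 0 throughout, so the area is a single integral of |x^2 - 12*x + 35|.
∫[-4,-1] (x^2 - 12*x + 35) dx = 216.

216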